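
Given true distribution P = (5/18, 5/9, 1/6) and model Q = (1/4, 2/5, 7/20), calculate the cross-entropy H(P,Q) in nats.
1.0691 nats

Cross-entropy: H(P,Q) = -Σ p(x) log q(x)

Alternatively: H(P,Q) = H(P) + D_KL(P||Q)
H(P) = 0.9810 nats
D_KL(P||Q) = 0.0881 nats

H(P,Q) = 0.9810 + 0.0881 = 1.0691 nats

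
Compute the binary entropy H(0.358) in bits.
0.9410 bits

The binary entropy function is:
H(p) = -p log(p) - (1-p) log(1-p)

H(0.358) = -0.358 × log_2(0.358) - 0.642 × log_2(0.642)
H(0.358) = 0.9410 bits

Note: Binary entropy is maximized at p=0.5 (H=1 bit) and minimized at p=0 or p=1 (H=0).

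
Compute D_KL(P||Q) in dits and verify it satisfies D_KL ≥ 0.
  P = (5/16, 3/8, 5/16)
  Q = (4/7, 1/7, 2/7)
0.0874 dits

KL divergence satisfies the Gibbs inequality: D_KL(P||Q) ≥ 0 for all distributions P, Q.

D_KL(P||Q) = Σ p(x) log(p(x)/q(x))
Term by term:
  x=0: 5/16 × log_10[(5/16)/(4/7)] = -0.0819
  x=1: 3/8 × log_10[(3/8)/(1/7)] = 0.1572
  x=2: 5/16 × log_10[(5/16)/(2/7)] = 0.0122
D_KL(P||Q) = 0.0874 dits

D_KL(P||Q) = 0.0874 ≥ 0 ✓

This non-negativity is a fundamental property: relative entropy cannot be negative because it measures how different Q is from P.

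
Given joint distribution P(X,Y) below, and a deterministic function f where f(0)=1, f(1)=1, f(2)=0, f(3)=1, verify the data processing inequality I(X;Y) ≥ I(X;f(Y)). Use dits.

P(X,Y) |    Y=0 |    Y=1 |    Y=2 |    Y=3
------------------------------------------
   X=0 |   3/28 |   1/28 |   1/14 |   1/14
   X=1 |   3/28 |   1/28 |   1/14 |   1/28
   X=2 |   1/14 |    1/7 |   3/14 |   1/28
I(X;Y) = 0.0338, I(X;f(Y)) = 0.0092, inequality holds: 0.0338 ≥ 0.0092

Data Processing Inequality: For any Markov chain X → Y → Z, we have I(X;Y) ≥ I(X;Z).

Here Z = f(Y) is a deterministic function of Y, forming X → Y → Z.

Original I(X;Y) = 0.0338 dits

After applying f:
P(X,Z) where Z=f(Y):
- P(X,Z=0) = P(X,Y=2)
- P(X,Z=1) = P(X,Y=0) + P(X,Y=1) + P(X,Y=3)

I(X;Z) = I(X;f(Y)) = 0.0092 dits

Verification: 0.0338 ≥ 0.0092 ✓

Information cannot be created by processing; the function f can only lose information about X.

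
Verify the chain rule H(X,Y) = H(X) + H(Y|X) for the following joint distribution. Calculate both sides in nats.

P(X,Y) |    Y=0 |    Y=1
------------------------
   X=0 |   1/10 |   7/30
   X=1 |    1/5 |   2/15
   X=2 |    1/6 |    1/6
H(X,Y) = 1.7576, H(X) = 1.0986, H(Y|X) = 0.6590 (all in nats)

Chain rule: H(X,Y) = H(X) + H(Y|X)

Left side — joint entropy directly:
H(X,Y) = -Σ p(x,y) log p(x,y) = 1.7576 nats

Right side — compute H(Y|X) from the conditional distributions:
P(X) = (1/3, 1/3, 1/3), so H(X) = 1.0986 nats
H(Y|X) = Σ_x P(X=x) · H(Y|X=x):
  P(Y|X=0) = (3/10, 7/10), H(Y|X=0) = 0.6109, weight P(X=0) = 1/3
  P(Y|X=1) = (3/5, 2/5), H(Y|X=1) = 0.6730, weight P(X=1) = 1/3
  P(Y|X=2) = (1/2, 1/2), H(Y|X=2) = 0.6931, weight P(X=2) = 1/3
H(Y|X) = 0.6590 nats

H(X) + H(Y|X) = 1.0986 + 0.6590 = 1.7576 nats

Both sides equal 1.7576 nats. ✓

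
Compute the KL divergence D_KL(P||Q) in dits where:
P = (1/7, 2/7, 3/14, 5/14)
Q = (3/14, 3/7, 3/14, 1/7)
0.0667 dits

KL divergence: D_KL(P||Q) = Σ p(x) log(p(x)/q(x))

Computing term by term:
  x=0: 1/7 × log_10[(1/7)/(3/14)] = 1/7 × -0.1761 = -0.0252
  x=1: 2/7 × log_10[(2/7)/(3/7)] = 2/7 × -0.1761 = -0.0503
  x=2: 3/14 × log_10[(3/14)/(3/14)] = 3/14 × 0.0000 = 0.0000
  x=3: 5/14 × log_10[(5/14)/(1/7)] = 5/14 × 0.3979 = 0.1421

D_KL(P||Q) = 0.0667 dits

Note: KL divergence is always non-negative and equals 0 iff P = Q.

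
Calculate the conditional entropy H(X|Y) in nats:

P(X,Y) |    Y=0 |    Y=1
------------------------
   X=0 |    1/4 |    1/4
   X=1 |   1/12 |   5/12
0.6285 nats

Using the chain rule: H(X|Y) = H(X,Y) - H(Y)

First, compute H(X,Y) = 1.2650 nats

Marginal P(Y) = (1/3, 2/3)
H(Y) = 0.6365 nats

H(X|Y) = H(X,Y) - H(Y) = 1.2650 - 0.6365 = 0.6285 nats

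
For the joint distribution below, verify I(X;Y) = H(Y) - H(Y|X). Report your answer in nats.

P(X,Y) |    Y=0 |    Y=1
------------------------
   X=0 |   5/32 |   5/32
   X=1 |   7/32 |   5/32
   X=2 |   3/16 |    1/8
I(X;Y) = 0.0037 nats

Mutual information has multiple equivalent forms:
- I(X;Y) = H(X) - H(X|Y)
- I(X;Y) = H(Y) - H(Y|X)
- I(X;Y) = H(X) + H(Y) - H(X,Y)

Computing all quantities:
H(X) = 1.0948, H(Y) = 0.6853, H(X,Y) = 1.7764
H(X|Y) = 1.0911, H(Y|X) = 0.6816

Verification:
H(X) - H(X|Y) = 1.0948 - 1.0911 = 0.0037
H(Y) - H(Y|X) = 0.6853 - 0.6816 = 0.0037
H(X) + H(Y) - H(X,Y) = 1.0948 + 0.6853 - 1.7764 = 0.0037

All forms give I(X;Y) = 0.0037 nats. ✓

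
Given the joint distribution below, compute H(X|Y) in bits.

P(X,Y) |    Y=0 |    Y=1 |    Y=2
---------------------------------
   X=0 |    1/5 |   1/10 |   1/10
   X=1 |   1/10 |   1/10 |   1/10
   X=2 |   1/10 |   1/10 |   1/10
1.5510 bits

Using the chain rule: H(X|Y) = H(X,Y) - H(Y)

First, compute H(X,Y) = 3.1219 bits

Marginal P(Y) = (2/5, 3/10, 3/10)
H(Y) = 1.5710 bits

H(X|Y) = H(X,Y) - H(Y) = 3.1219 - 1.5710 = 1.5510 bits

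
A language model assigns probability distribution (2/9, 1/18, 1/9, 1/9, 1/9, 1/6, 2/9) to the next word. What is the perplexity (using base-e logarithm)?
6.4243

Perplexity is e^H (or exp(H) for natural log).

First, H = -Σ p log p = 1.8601 nats
Perplexity = e^1.8601 = 6.4243

Interpretation: The model's uncertainty is equivalent to choosing uniformly among 6.4 options.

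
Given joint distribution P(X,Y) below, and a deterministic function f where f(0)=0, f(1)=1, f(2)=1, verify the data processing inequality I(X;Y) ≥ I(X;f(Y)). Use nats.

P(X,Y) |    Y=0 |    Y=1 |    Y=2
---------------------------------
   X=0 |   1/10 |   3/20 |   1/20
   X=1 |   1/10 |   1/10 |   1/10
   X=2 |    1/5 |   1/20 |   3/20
I(X;Y) = 0.0662, I(X;f(Y)) = 0.0138, inequality holds: 0.0662 ≥ 0.0138

Data Processing Inequality: For any Markov chain X → Y → Z, we have I(X;Y) ≥ I(X;Z).

Here Z = f(Y) is a deterministic function of Y, forming X → Y → Z.

Original I(X;Y) = 0.0662 nats

After applying f:
P(X,Z) where Z=f(Y):
- P(X,Z=0) = P(X,Y=0)
- P(X,Z=1) = P(X,Y=1) + P(X,Y=2)

I(X;Z) = I(X;f(Y)) = 0.0138 nats

Verification: 0.0662 ≥ 0.0138 ✓

Information cannot be created by processing; the function f can only lose information about X.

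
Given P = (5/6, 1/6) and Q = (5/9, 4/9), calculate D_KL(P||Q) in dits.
0.0757 dits

KL divergence: D_KL(P||Q) = Σ p(x) log(p(x)/q(x))

Computing term by term:
  x=0: 5/6 × log_10[(5/6)/(5/9)] = 5/6 × 0.1761 = 0.1467
  x=1: 1/6 × log_10[(1/6)/(4/9)] = 1/6 × -0.4260 = -0.0710

D_KL(P||Q) = 0.0757 dits

Note: KL divergence is always non-negative and equals 0 iff P = Q.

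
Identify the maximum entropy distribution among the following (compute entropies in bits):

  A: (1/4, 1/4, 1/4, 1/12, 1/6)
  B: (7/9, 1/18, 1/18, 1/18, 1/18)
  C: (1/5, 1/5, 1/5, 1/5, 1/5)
C

For a discrete distribution over n outcomes, entropy is maximized by the uniform distribution.

Computing entropies:
H(A) = 2.2296 bits
H(B) = 1.2086 bits
H(C) = 2.3219 bits

The uniform distribution (where all probabilities equal 1/5) achieves the maximum entropy of log_2(5) = 2.3219 bits.

Distribution C has the highest entropy.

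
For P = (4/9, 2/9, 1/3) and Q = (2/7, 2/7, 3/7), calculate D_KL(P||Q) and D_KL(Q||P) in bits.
D_KL(P||Q) = 0.0819, D_KL(Q||P) = 0.0769

KL divergence is not symmetric: D_KL(P||Q) ≠ D_KL(Q||P) in general.

D_KL(P||Q) = 0.0819 bits
D_KL(Q||P) = 0.0769 bits

No, they are not equal!

This asymmetry is why KL divergence is not a true distance metric.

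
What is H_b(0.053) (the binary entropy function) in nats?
0.2073 nats

The binary entropy function is:
H(p) = -p log(p) - (1-p) log(1-p)

H(0.053) = -0.053 × log_e(0.053) - 0.947 × log_e(0.947)
H(0.053) = 0.2073 nats

Note: Binary entropy is maximized at p=0.5 (H=1 bit) and minimized at p=0 or p=1 (H=0).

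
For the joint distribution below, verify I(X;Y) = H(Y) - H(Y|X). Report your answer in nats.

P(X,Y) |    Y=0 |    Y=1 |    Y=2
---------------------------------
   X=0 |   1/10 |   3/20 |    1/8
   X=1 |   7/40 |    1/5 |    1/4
I(X;Y) = 0.0036 nats

Mutual information has multiple equivalent forms:
- I(X;Y) = H(X) - H(X|Y)
- I(X;Y) = H(Y) - H(Y|X)
- I(X;Y) = H(X) + H(Y) - H(X,Y)

Computing all quantities:
H(X) = 0.6616, H(Y) = 1.0903, H(X,Y) = 1.7482
H(X|Y) = 0.6580, H(Y|X) = 1.0867

Verification:
H(X) - H(X|Y) = 0.6616 - 0.6580 = 0.0036
H(Y) - H(Y|X) = 1.0903 - 1.0867 = 0.0036
H(X) + H(Y) - H(X,Y) = 0.6616 + 1.0903 - 1.7482 = 0.0036

All forms give I(X;Y) = 0.0036 nats. ✓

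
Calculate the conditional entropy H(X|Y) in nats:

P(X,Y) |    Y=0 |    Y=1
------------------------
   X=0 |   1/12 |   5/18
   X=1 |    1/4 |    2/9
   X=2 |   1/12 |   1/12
0.9787 nats

Using the chain rule: H(X|Y) = H(X,Y) - H(Y)

First, compute H(X,Y) = 1.6579 nats

Marginal P(Y) = (5/12, 7/12)
H(Y) = 0.6792 nats

H(X|Y) = H(X,Y) - H(Y) = 1.6579 - 0.6792 = 0.9787 nats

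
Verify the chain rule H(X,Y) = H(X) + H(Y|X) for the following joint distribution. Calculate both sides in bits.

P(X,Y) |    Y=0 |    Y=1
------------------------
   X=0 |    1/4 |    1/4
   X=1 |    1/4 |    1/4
H(X,Y) = 2.0000, H(X) = 1.0000, H(Y|X) = 1.0000 (all in bits)

Chain rule: H(X,Y) = H(X) + H(Y|X)

Left side — joint entropy directly:
H(X,Y) = -Σ p(x,y) log p(x,y) = 2.0000 bits

Right side — compute H(Y|X) from the conditional distributions:
P(X) = (1/2, 1/2), so H(X) = 1.0000 bits
H(Y|X) = Σ_x P(X=x) · H(Y|X=x):
  P(Y|X=0) = (1/2, 1/2), H(Y|X=0) = 1.0000, weight P(X=0) = 1/2
  P(Y|X=1) = (1/2, 1/2), H(Y|X=1) = 1.0000, weight P(X=1) = 1/2
H(Y|X) = 1.0000 bits

H(X) + H(Y|X) = 1.0000 + 1.0000 = 2.0000 bits

Both sides equal 2.0000 bits. ✓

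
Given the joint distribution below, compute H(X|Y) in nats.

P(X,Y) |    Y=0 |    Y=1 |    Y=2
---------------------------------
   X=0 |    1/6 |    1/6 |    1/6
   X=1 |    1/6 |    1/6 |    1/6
0.6931 nats

Using the chain rule: H(X|Y) = H(X,Y) - H(Y)

First, compute H(X,Y) = 1.7918 nats

Marginal P(Y) = (1/3, 1/3, 1/3)
H(Y) = 1.0986 nats

H(X|Y) = H(X,Y) - H(Y) = 1.7918 - 1.0986 = 0.6931 nats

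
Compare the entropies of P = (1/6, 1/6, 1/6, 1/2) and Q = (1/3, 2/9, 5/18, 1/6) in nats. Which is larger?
Q

Computing entropies in nats:
H(P) = 1.2425
H(Q) = 1.3549

Distribution Q has higher entropy.

Intuition: The distribution closer to uniform (more spread out) has higher entropy.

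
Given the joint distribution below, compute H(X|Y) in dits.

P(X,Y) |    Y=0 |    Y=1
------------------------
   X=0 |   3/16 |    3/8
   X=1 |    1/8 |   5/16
0.2971 dits

Using the chain rule: H(X|Y) = H(X,Y) - H(Y)

First, compute H(X,Y) = 0.5668 dits

Marginal P(Y) = (5/16, 11/16)
H(Y) = 0.2697 dits

H(X|Y) = H(X,Y) - H(Y) = 0.5668 - 0.2697 = 0.2971 dits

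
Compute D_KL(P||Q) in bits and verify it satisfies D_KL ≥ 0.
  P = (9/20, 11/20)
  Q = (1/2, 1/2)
0.0072 bits

KL divergence satisfies the Gibbs inequality: D_KL(P||Q) ≥ 0 for all distributions P, Q.

D_KL(P||Q) = Σ p(x) log(p(x)/q(x))
Term by term:
  x=0: 9/20 × log_2[(9/20)/(1/2)] = -0.0684
  x=1: 11/20 × log_2[(11/20)/(1/2)] = 0.0756
D_KL(P||Q) = 0.0072 bits

D_KL(P||Q) = 0.0072 ≥ 0 ✓

This non-negativity is a fundamental property: relative entropy cannot be negative because it measures how different Q is from P.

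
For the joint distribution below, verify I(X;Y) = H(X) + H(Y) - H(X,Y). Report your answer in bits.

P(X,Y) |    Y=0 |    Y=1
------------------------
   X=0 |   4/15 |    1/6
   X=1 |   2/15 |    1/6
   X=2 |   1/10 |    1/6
I(X;Y) = 0.0316 bits

Mutual information has multiple equivalent forms:
- I(X;Y) = H(X) - H(X|Y)
- I(X;Y) = H(Y) - H(Y|X)
- I(X;Y) = H(X) + H(Y) - H(X,Y)

Computing all quantities:
H(X) = 1.5524, H(Y) = 1.0000, H(X,Y) = 2.5208
H(X|Y) = 1.5208, H(Y|X) = 0.9684

Verification:
H(X) - H(X|Y) = 1.5524 - 1.5208 = 0.0316
H(Y) - H(Y|X) = 1.0000 - 0.9684 = 0.0316
H(X) + H(Y) - H(X,Y) = 1.5524 + 1.0000 - 2.5208 = 0.0316

All forms give I(X;Y) = 0.0316 bits. ✓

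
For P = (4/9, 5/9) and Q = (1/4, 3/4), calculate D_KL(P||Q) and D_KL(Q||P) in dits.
D_KL(P||Q) = 0.0386, D_KL(Q||P) = 0.0353

KL divergence is not symmetric: D_KL(P||Q) ≠ D_KL(Q||P) in general.

D_KL(P||Q) = 0.0386 dits
D_KL(Q||P) = 0.0353 dits

No, they are not equal!

This asymmetry is why KL divergence is not a true distance metric.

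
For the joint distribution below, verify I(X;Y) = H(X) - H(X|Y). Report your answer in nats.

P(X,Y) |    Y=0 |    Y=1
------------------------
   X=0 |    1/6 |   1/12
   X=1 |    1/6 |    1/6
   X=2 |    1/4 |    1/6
I(X;Y) = 0.0086 nats

Mutual information has multiple equivalent forms:
- I(X;Y) = H(X) - H(X|Y)
- I(X;Y) = H(Y) - H(Y|X)
- I(X;Y) = H(X) + H(Y) - H(X,Y)

Computing all quantities:
H(X) = 1.0776, H(Y) = 0.6792, H(X,Y) = 1.7482
H(X|Y) = 1.0690, H(Y|X) = 0.6706

Verification:
H(X) - H(X|Y) = 1.0776 - 1.0690 = 0.0086
H(Y) - H(Y|X) = 0.6792 - 0.6706 = 0.0086
H(X) + H(Y) - H(X,Y) = 1.0776 + 0.6792 - 1.7482 = 0.0086

All forms give I(X;Y) = 0.0086 nats. ✓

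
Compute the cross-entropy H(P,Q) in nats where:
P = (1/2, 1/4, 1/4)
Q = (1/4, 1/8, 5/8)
1.3305 nats

Cross-entropy: H(P,Q) = -Σ p(x) log q(x)

Alternatively: H(P,Q) = H(P) + D_KL(P||Q)
H(P) = 1.0397 nats
D_KL(P||Q) = 0.2908 nats

H(P,Q) = 1.0397 + 0.2908 = 1.3305 nats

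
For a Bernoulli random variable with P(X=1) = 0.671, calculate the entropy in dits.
0.2751 dits

The binary entropy function is:
H(p) = -p log(p) - (1-p) log(1-p)

H(0.671) = -0.671 × log_10(0.671) - 0.329 × log_10(0.329)
H(0.671) = 0.2751 dits

Note: Binary entropy is maximized at p=0.5 (H=1 bit) and minimized at p=0 or p=1 (H=0).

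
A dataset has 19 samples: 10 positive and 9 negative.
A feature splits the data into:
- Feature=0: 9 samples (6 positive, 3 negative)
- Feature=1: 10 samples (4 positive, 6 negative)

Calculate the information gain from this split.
0.0520 bits

Information Gain = H(Y) - H(Y|Feature)

Before split:
P(positive) = 10/19 = 0.5263
H(Y) = 0.9980 bits

After split:
Feature=0: H = 0.9183 bits (weight = 9/19)
Feature=1: H = 0.9710 bits (weight = 10/19)
H(Y|Feature) = (9/19)×0.9183 + (10/19)×0.9710 = 0.9460 bits

Information Gain = 0.9980 - 0.9460 = 0.0520 bits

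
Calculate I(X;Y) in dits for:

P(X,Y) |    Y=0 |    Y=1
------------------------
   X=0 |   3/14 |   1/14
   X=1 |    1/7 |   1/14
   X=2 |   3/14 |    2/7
0.0193 dits

Mutual information: I(X;Y) = H(X) + H(Y) - H(X,Y)

Marginals:
P(X) = (2/7, 3/14, 1/2), H(X) = 0.4493 dits
P(Y) = (4/7, 3/7), H(Y) = 0.2966 dits

Joint entropy: H(X,Y) = 0.7266 dits

I(X;Y) = 0.4493 + 0.2966 - 0.7266 = 0.0193 dits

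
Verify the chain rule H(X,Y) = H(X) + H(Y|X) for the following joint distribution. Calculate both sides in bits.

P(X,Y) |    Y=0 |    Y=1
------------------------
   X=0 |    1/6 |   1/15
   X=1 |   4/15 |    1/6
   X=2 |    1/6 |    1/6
H(X,Y) = 2.4923, H(X) = 1.5410, H(Y|X) = 0.9513 (all in bits)

Chain rule: H(X,Y) = H(X) + H(Y|X)

Left side — joint entropy directly:
H(X,Y) = -Σ p(x,y) log p(x,y) = 2.4923 bits

Right side — compute H(Y|X) from the conditional distributions:
P(X) = (7/30, 13/30, 1/3), so H(X) = 1.5410 bits
H(Y|X) = Σ_x P(X=x) · H(Y|X=x):
  P(Y|X=0) = (5/7, 2/7), H(Y|X=0) = 0.8631, weight P(X=0) = 7/30
  P(Y|X=1) = (8/13, 5/13), H(Y|X=1) = 0.9612, weight P(X=1) = 13/30
  P(Y|X=2) = (1/2, 1/2), H(Y|X=2) = 1.0000, weight P(X=2) = 1/3
H(Y|X) = 0.9513 bits

H(X) + H(Y|X) = 1.5410 + 0.9513 = 2.4923 bits

Both sides equal 2.4923 bits. ✓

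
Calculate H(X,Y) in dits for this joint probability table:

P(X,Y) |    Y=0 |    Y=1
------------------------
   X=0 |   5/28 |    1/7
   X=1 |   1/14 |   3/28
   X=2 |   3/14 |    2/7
0.7389 dits

Joint entropy is H(X,Y) = -Σ_{x,y} p(x,y) log p(x,y).

Summing over all non-zero entries:
H(X,Y) = -[5/28·log_10(5/28) + 1/7·log_10(1/7) + 1/14·log_10(1/14) + 3/28·log_10(3/28) + 3/14·log_10(3/14) + 2/7·log_10(2/7)]
H(X,Y) = 0.7389 dits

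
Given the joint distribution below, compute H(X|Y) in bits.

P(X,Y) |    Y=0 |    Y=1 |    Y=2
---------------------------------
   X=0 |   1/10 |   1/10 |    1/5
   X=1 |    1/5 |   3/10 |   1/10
0.8755 bits

Using the chain rule: H(X|Y) = H(X,Y) - H(Y)

First, compute H(X,Y) = 2.4464 bits

Marginal P(Y) = (3/10, 2/5, 3/10)
H(Y) = 1.5710 bits

H(X|Y) = H(X,Y) - H(Y) = 2.4464 - 1.5710 = 0.8755 bits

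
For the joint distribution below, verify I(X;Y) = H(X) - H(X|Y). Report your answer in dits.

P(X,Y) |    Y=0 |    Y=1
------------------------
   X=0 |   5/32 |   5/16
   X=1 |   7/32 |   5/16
I(X;Y) = 0.0014 dits

Mutual information has multiple equivalent forms:
- I(X;Y) = H(X) - H(X|Y)
- I(X;Y) = H(Y) - H(Y|X)
- I(X;Y) = H(X) + H(Y) - H(X,Y)

Computing all quantities:
H(X) = 0.3002, H(Y) = 0.2873, H(X,Y) = 0.5861
H(X|Y) = 0.2988, H(Y|X) = 0.2859

Verification:
H(X) - H(X|Y) = 0.3002 - 0.2988 = 0.0014
H(Y) - H(Y|X) = 0.2873 - 0.2859 = 0.0014
H(X) + H(Y) - H(X,Y) = 0.3002 + 0.2873 - 0.5861 = 0.0014

All forms give I(X;Y) = 0.0014 dits. ✓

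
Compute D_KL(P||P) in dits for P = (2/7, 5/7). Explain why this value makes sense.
0.0000 dits

KL divergence satisfies the Gibbs inequality: D_KL(P||Q) ≥ 0 for all distributions P, Q.

D_KL(P||Q) = Σ p(x) log(p(x)/q(x))
Each term is p(x) × log_10(p(x)/p(x)) = p(x) × log_10(1) = 0, so the sum is 0.
D_KL(P||Q) = 0.0000 dits

When P = Q, the KL divergence is exactly 0, as there is no 'divergence' between identical distributions.

This non-negativity is a fundamental property: relative entropy cannot be negative because it measures how different Q is from P.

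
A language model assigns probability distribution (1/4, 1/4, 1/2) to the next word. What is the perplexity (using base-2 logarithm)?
2.8284

Perplexity is 2^H (or exp(H) for natural log).

First, H = -Σ p log p = 1.5000 bits
Perplexity = 2^1.5000 = 2.8284

Interpretation: The model's uncertainty is equivalent to choosing uniformly among 2.8 options.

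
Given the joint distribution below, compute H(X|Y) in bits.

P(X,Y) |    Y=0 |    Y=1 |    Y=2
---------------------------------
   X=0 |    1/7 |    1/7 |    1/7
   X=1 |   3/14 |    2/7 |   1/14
0.9371 bits

Using the chain rule: H(X|Y) = H(X,Y) - H(Y)

First, compute H(X,Y) = 2.4677 bits

Marginal P(Y) = (5/14, 3/7, 3/14)
H(Y) = 1.5306 bits

H(X|Y) = H(X,Y) - H(Y) = 2.4677 - 1.5306 = 0.9371 bits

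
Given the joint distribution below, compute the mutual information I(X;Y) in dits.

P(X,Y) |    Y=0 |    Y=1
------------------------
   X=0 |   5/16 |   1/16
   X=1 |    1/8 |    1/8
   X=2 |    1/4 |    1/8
0.0174 dits

Mutual information: I(X;Y) = H(X) + H(Y) - H(X,Y)

Marginals:
P(X) = (3/8, 1/4, 3/8), H(X) = 0.4700 dits
P(Y) = (11/16, 5/16), H(Y) = 0.2697 dits

Joint entropy: H(X,Y) = 0.7223 dits

I(X;Y) = 0.4700 + 0.2697 - 0.7223 = 0.0174 dits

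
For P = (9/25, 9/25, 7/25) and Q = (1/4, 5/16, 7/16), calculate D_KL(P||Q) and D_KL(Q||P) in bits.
D_KL(P||Q) = 0.0826, D_KL(Q||P) = 0.0864

KL divergence is not symmetric: D_KL(P||Q) ≠ D_KL(Q||P) in general.

D_KL(P||Q) = 0.0826 bits
D_KL(Q||P) = 0.0864 bits

No, they are not equal!

This asymmetry is why KL divergence is not a true distance metric.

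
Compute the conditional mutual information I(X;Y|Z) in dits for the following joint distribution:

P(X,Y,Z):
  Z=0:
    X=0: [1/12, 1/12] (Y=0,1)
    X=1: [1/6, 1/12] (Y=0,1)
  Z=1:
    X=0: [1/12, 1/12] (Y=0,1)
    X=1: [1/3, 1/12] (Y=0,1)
0.0133 dits

Conditional mutual information: I(X;Y|Z) = H(X|Z) + H(Y|Z) - H(X,Y|Z)

H(Z) = 0.2950
H(X,Z) = 0.5683 → H(X|Z) = 0.2734
H(Y,Z) = 0.5683 → H(Y|Z) = 0.2734
H(X,Y,Z) = 0.8283 → H(X,Y|Z) = 0.5334

I(X;Y|Z) = 0.2734 + 0.2734 - 0.5334 = 0.0133 dits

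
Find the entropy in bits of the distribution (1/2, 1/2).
1.0000 bits

Shannon entropy is H(X) = -Σ p(x) log p(x).

For P = (1/2, 1/2):
H = -1/2 × log_2(1/2) -1/2 × log_2(1/2)
H = 1.0000 bits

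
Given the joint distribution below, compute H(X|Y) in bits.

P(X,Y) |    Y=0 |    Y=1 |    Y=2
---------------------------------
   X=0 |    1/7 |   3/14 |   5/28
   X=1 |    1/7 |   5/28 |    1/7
0.9948 bits

Using the chain rule: H(X|Y) = H(X,Y) - H(Y)

First, compute H(X,Y) = 2.5670 bits

Marginal P(Y) = (2/7, 11/28, 9/28)
H(Y) = 1.5722 bits

H(X|Y) = H(X,Y) - H(Y) = 2.5670 - 1.5722 = 0.9948 bits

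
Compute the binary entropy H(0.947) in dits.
0.0900 dits

The binary entropy function is:
H(p) = -p log(p) - (1-p) log(1-p)

H(0.947) = -0.947 × log_10(0.947) - 0.053 × log_10(0.053)
H(0.947) = 0.0900 dits

Note: Binary entropy is maximized at p=0.5 (H=1 bit) and minimized at p=0 or p=1 (H=0).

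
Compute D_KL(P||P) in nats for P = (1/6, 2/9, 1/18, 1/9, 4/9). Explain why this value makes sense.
0.0000 nats

KL divergence satisfies the Gibbs inequality: D_KL(P||Q) ≥ 0 for all distributions P, Q.

D_KL(P||Q) = Σ p(x) log(p(x)/q(x))
Each term is p(x) × log_e(p(x)/p(x)) = p(x) × log_e(1) = 0, so the sum is 0.
D_KL(P||Q) = 0.0000 nats

When P = Q, the KL divergence is exactly 0, as there is no 'divergence' between identical distributions.

This non-negativity is a fundamental property: relative entropy cannot be negative because it measures how different Q is from P.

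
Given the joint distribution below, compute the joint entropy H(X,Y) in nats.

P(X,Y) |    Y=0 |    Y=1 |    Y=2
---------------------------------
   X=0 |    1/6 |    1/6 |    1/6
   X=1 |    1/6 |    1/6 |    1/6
1.7918 nats

Joint entropy is H(X,Y) = -Σ_{x,y} p(x,y) log p(x,y).

Summing over all non-zero entries:
H(X,Y) = -[1/6·log_e(1/6) + 1/6·log_e(1/6) + 1/6·log_e(1/6) + 1/6·log_e(1/6) + 1/6·log_e(1/6) + 1/6·log_e(1/6)]
H(X,Y) = 1.7918 nats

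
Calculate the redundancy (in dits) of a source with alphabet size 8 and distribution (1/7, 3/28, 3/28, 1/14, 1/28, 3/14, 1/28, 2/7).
0.0905 dits

Redundancy measures how far a source is from maximum entropy:
R = H_max - H(X)

Maximum entropy for 8 symbols: H_max = log_10(8) = 0.9031 dits
Actual entropy: H(X) = 0.8126 dits
Redundancy: R = 0.9031 - 0.8126 = 0.0905 dits

This redundancy represents potential for compression: the source could be compressed by 0.0905 dits per symbol.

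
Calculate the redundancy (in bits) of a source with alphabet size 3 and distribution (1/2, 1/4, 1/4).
0.0850 bits

Redundancy measures how far a source is from maximum entropy:
R = H_max - H(X)

Maximum entropy for 3 symbols: H_max = log_2(3) = 1.5850 bits
Actual entropy: H(X) = 1.5000 bits
Redundancy: R = 1.5850 - 1.5000 = 0.0850 bits

This redundancy represents potential for compression: the source could be compressed by 0.0850 bits per symbol.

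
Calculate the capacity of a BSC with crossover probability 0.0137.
0.8956 bits

For a binary symmetric channel (BSC) with error probability p:
Capacity C = 1 - H(p) bits per symbol

where H(p) = -p log₂(p) - (1-p) log₂(1-p) is the binary entropy function.

H(0.0137) = 0.1044 bits
C = 1 - 0.1044 = 0.8956 bits per symbol

This means we can reliably transmit up to 0.8956 bits of information per channel use.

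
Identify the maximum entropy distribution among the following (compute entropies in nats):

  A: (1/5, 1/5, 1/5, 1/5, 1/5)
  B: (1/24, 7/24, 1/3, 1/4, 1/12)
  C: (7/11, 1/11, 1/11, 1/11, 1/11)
A

For a discrete distribution over n outcomes, entropy is maximized by the uniform distribution.

Computing entropies:
H(A) = 1.6094 nats
H(B) = 1.4116 nats
H(C) = 1.1596 nats

The uniform distribution (where all probabilities equal 1/5) achieves the maximum entropy of log_e(5) = 1.6094 nats.

Distribution A has the highest entropy.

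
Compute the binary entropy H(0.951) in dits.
0.0849 dits

The binary entropy function is:
H(p) = -p log(p) - (1-p) log(1-p)

H(0.951) = -0.951 × log_10(0.951) - 0.049 × log_10(0.049)
H(0.951) = 0.0849 dits

Note: Binary entropy is maximized at p=0.5 (H=1 bit) and minimized at p=0 or p=1 (H=0).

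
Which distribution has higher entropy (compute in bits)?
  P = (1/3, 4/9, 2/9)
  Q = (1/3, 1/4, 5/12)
Q

Computing entropies in bits:
H(P) = 1.5305
H(Q) = 1.5546

Distribution Q has higher entropy.

Intuition: The distribution closer to uniform (more spread out) has higher entropy.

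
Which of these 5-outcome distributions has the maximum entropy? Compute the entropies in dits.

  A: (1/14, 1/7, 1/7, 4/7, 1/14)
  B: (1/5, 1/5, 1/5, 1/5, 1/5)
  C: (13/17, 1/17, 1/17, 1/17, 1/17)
B

For a discrete distribution over n outcomes, entropy is maximized by the uniform distribution.

Computing entropies:
H(A) = 0.5441 dits
H(B) = 0.6990 dits
H(C) = 0.3786 dits

The uniform distribution (where all probabilities equal 1/5) achieves the maximum entropy of log_10(5) = 0.6990 dits.

Distribution B has the highest entropy.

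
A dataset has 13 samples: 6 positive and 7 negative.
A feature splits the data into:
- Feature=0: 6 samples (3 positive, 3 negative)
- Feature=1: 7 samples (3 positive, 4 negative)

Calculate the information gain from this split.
0.0037 bits

Information Gain = H(Y) - H(Y|Feature)

Before split:
P(positive) = 6/13 = 0.4615
H(Y) = 0.9957 bits

After split:
Feature=0: H = 1.0000 bits (weight = 6/13)
Feature=1: H = 0.9852 bits (weight = 7/13)
H(Y|Feature) = (6/13)×1.0000 + (7/13)×0.9852 = 0.9920 bits

Information Gain = 0.9957 - 0.9920 = 0.0037 bits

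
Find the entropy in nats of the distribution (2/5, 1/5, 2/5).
1.0549 nats

Shannon entropy is H(X) = -Σ p(x) log p(x).

For P = (2/5, 1/5, 2/5):
H = -2/5 × log_e(2/5) -1/5 × log_e(1/5) -2/5 × log_e(2/5)
H = 1.0549 nats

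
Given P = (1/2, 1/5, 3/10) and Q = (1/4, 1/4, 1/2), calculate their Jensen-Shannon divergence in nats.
0.0353 nats

Jensen-Shannon divergence is:
JSD(P||Q) = 0.5 × D_KL(P||M) + 0.5 × D_KL(Q||M)
where M = 0.5 × (P + Q) is the mixture distribution.

M = 0.5 × (1/2, 1/5, 3/10) + 0.5 × (1/4, 1/4, 1/2) = (3/8, 9/40, 2/5)

D_KL(P||M) = 0.0340 nats
D_KL(Q||M) = 0.0365 nats

JSD(P||Q) = 0.5 × 0.0340 + 0.5 × 0.0365 = 0.0353 nats

Unlike KL divergence, JSD is symmetric and bounded: 0 ≤ JSD ≤ log(2).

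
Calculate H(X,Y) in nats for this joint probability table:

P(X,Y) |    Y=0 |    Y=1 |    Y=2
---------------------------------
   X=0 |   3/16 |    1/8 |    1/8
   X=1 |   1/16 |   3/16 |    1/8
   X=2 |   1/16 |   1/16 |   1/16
2.1007 nats

Joint entropy is H(X,Y) = -Σ_{x,y} p(x,y) log p(x,y).

Summing over all non-zero entries:
H(X,Y) = -[3/16·log_e(3/16) + 1/8·log_e(1/8) + 1/8·log_e(1/8) + 1/16·log_e(1/16) + 3/16·log_e(3/16) + 1/8·log_e(1/8) + 1/16·log_e(1/16) + 1/16·log_e(1/16) + 1/16·log_e(1/16)]
H(X,Y) = 2.1007 nats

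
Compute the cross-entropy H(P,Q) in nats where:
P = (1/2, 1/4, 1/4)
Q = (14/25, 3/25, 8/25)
1.1048 nats

Cross-entropy: H(P,Q) = -Σ p(x) log q(x)

Alternatively: H(P,Q) = H(P) + D_KL(P||Q)
H(P) = 1.0397 nats
D_KL(P||Q) = 0.0651 nats

H(P,Q) = 1.0397 + 0.0651 = 1.1048 nats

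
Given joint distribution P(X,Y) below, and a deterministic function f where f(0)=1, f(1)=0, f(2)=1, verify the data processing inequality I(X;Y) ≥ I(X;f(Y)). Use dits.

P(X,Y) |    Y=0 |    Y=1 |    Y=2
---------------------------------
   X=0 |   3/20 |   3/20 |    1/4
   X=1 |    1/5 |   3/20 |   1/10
I(X;Y) = 0.0138, I(X;f(Y)) = 0.0009, inequality holds: 0.0138 ≥ 0.0009

Data Processing Inequality: For any Markov chain X → Y → Z, we have I(X;Y) ≥ I(X;Z).

Here Z = f(Y) is a deterministic function of Y, forming X → Y → Z.

Original I(X;Y) = 0.0138 dits

After applying f:
P(X,Z) where Z=f(Y):
- P(X,Z=0) = P(X,Y=1)
- P(X,Z=1) = P(X,Y=0) + P(X,Y=2)

I(X;Z) = I(X;f(Y)) = 0.0009 dits

Verification: 0.0138 ≥ 0.0009 ✓

Information cannot be created by processing; the function f can only lose information about X.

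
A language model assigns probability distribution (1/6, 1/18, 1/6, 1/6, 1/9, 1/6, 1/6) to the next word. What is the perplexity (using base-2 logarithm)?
6.6715

Perplexity is 2^H (or exp(H) for natural log).

First, H = -Σ p log p = 2.7380 bits
Perplexity = 2^2.7380 = 6.6715

Interpretation: The model's uncertainty is equivalent to choosing uniformly among 6.7 options.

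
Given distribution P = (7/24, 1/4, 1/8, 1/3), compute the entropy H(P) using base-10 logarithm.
0.5785 dits

Shannon entropy is H(X) = -Σ p(x) log p(x).

For P = (7/24, 1/4, 1/8, 1/3):
H = -7/24 × log_10(7/24) -1/4 × log_10(1/4) -1/8 × log_10(1/8) -1/3 × log_10(1/3)
H = 0.5785 dits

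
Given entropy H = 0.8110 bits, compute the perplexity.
1.7544

Perplexity is 2^H (or exp(H) for natural log).

H = 0.8110 bits
Perplexity = 2^0.8110 = 1.7544

Interpretation: The model's uncertainty is equivalent to choosing uniformly among 1.8 options.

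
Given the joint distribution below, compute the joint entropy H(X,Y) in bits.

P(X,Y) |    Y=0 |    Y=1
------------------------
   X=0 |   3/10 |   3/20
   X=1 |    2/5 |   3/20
1.8710 bits

Joint entropy is H(X,Y) = -Σ_{x,y} p(x,y) log p(x,y).

Summing over all non-zero entries:
H(X,Y) = -[3/10·log_2(3/10) + 3/20·log_2(3/20) + 2/5·log_2(2/5) + 3/20·log_2(3/20)]
H(X,Y) = 1.8710 bits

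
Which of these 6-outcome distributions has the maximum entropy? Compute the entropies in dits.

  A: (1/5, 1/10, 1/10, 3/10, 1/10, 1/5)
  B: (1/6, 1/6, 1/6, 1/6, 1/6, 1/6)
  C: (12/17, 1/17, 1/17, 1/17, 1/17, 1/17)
B

For a discrete distribution over n outcomes, entropy is maximized by the uniform distribution.

Computing entropies:
H(A) = 0.7365 dits
H(B) = 0.7782 dits
H(C) = 0.4687 dits

The uniform distribution (where all probabilities equal 1/6) achieves the maximum entropy of log_10(6) = 0.7782 dits.

Distribution B has the highest entropy.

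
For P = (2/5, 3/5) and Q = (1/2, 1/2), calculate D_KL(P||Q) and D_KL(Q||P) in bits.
D_KL(P||Q) = 0.0290, D_KL(Q||P) = 0.0294

KL divergence is not symmetric: D_KL(P||Q) ≠ D_KL(Q||P) in general.

D_KL(P||Q) = 0.0290 bits
D_KL(Q||P) = 0.0294 bits

No, they are not equal!

This asymmetry is why KL divergence is not a true distance metric.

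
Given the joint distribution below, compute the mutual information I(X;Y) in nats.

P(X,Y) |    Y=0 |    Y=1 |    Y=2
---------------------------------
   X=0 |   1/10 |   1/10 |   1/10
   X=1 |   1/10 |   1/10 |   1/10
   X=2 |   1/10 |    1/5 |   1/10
0.0138 nats

Mutual information: I(X;Y) = H(X) + H(Y) - H(X,Y)

Marginals:
P(X) = (3/10, 3/10, 2/5), H(X) = 1.0889 nats
P(Y) = (3/10, 2/5, 3/10), H(Y) = 1.0889 nats

Joint entropy: H(X,Y) = 2.1640 nats

I(X;Y) = 1.0889 + 1.0889 - 2.1640 = 0.0138 nats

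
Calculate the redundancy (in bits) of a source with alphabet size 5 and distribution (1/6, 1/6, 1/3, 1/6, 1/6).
0.0703 bits

Redundancy measures how far a source is from maximum entropy:
R = H_max - H(X)

Maximum entropy for 5 symbols: H_max = log_2(5) = 2.3219 bits
Actual entropy: H(X) = 2.2516 bits
Redundancy: R = 2.3219 - 2.2516 = 0.0703 bits

This redundancy represents potential for compression: the source could be compressed by 0.0703 bits per symbol.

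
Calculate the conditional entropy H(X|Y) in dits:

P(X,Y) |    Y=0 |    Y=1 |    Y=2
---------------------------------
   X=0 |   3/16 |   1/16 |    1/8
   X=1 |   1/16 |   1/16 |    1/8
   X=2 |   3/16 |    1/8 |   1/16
0.4469 dits

Using the chain rule: H(X|Y) = H(X,Y) - H(Y)

First, compute H(X,Y) = 0.9123 dits

Marginal P(Y) = (7/16, 1/4, 5/16)
H(Y) = 0.4654 dits

H(X|Y) = H(X,Y) - H(Y) = 0.9123 - 0.4654 = 0.4469 dits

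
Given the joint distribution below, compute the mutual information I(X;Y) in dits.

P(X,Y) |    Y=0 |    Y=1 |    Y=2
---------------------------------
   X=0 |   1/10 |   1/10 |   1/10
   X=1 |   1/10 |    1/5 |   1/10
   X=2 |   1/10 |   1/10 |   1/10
0.0060 dits

Mutual information: I(X;Y) = H(X) + H(Y) - H(X,Y)

Marginals:
P(X) = (3/10, 2/5, 3/10), H(X) = 0.4729 dits
P(Y) = (3/10, 2/5, 3/10), H(Y) = 0.4729 dits

Joint entropy: H(X,Y) = 0.9398 dits

I(X;Y) = 0.4729 + 0.4729 - 0.9398 = 0.0060 dits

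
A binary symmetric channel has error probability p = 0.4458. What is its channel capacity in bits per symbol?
0.0085 bits

For a binary symmetric channel (BSC) with error probability p:
Capacity C = 1 - H(p) bits per symbol

where H(p) = -p log₂(p) - (1-p) log₂(1-p) is the binary entropy function.

H(0.4458) = 0.9915 bits
C = 1 - 0.9915 = 0.0085 bits per symbol

This means we can reliably transmit up to 0.0085 bits of information per channel use.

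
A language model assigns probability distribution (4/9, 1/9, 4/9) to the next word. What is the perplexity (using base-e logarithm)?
2.6247

Perplexity is e^H (or exp(H) for natural log).

First, H = -Σ p log p = 0.9650 nats
Perplexity = e^0.9650 = 2.6247

Interpretation: The model's uncertainty is equivalent to choosing uniformly among 2.6 options.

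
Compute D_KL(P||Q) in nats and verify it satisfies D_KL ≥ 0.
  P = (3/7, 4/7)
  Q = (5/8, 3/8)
0.0790 nats

KL divergence satisfies the Gibbs inequality: D_KL(P||Q) ≥ 0 for all distributions P, Q.

D_KL(P||Q) = Σ p(x) log(p(x)/q(x))
Term by term:
  x=0: 3/7 × log_e[(3/7)/(5/8)] = -0.1617
  x=1: 4/7 × log_e[(4/7)/(3/8)] = 0.2407
D_KL(P||Q) = 0.0790 nats

D_KL(P||Q) = 0.0790 ≥ 0 ✓

This non-negativity is a fundamental property: relative entropy cannot be negative because it measures how different Q is from P.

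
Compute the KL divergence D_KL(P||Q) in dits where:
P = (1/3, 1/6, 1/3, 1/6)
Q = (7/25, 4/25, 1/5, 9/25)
0.0464 dits

KL divergence: D_KL(P||Q) = Σ p(x) log(p(x)/q(x))

Computing term by term:
  x=0: 1/3 × log_10[(1/3)/(7/25)] = 1/3 × 0.0757 = 0.0252
  x=1: 1/6 × log_10[(1/6)/(4/25)] = 1/6 × 0.0177 = 0.0030
  x=2: 1/3 × log_10[(1/3)/(1/5)] = 1/3 × 0.2218 = 0.0739
  x=3: 1/6 × log_10[(1/6)/(9/25)] = 1/6 × -0.3345 = -0.0557

D_KL(P||Q) = 0.0464 dits

Note: KL divergence is always non-negative and equals 0 iff P = Q.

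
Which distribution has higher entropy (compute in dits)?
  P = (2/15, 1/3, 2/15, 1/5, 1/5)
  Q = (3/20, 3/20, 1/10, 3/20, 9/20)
P

Computing entropies in dits:
H(P) = 0.6720
H(Q) = 0.6268

Distribution P has higher entropy.

Intuition: The distribution closer to uniform (more spread out) has higher entropy.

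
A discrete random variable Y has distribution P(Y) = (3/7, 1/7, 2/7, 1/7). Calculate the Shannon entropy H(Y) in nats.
1.2770 nats

Shannon entropy is H(X) = -Σ p(x) log p(x).

For P = (3/7, 1/7, 2/7, 1/7):
H = -3/7 × log_e(3/7) -1/7 × log_e(1/7) -2/7 × log_e(2/7) -1/7 × log_e(1/7)
H = 1.2770 nats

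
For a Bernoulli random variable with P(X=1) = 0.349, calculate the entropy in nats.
0.6468 nats

The binary entropy function is:
H(p) = -p log(p) - (1-p) log(1-p)

H(0.349) = -0.349 × log_e(0.349) - 0.651 × log_e(0.651)
H(0.349) = 0.6468 nats

Note: Binary entropy is maximized at p=0.5 (H=1 bit) and minimized at p=0 or p=1 (H=0).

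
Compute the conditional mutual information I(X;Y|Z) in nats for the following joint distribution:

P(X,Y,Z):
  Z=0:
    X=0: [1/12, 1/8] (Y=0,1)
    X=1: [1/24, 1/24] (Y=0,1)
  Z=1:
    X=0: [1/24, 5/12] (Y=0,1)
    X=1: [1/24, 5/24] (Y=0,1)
0.0055 nats

Conditional mutual information: I(X;Y|Z) = H(X|Z) + H(Y|Z) - H(X,Y|Z)

H(Z) = 0.6036
H(X,Z) = 1.2380 → H(X|Z) = 0.6344
H(Y,Z) = 1.0594 → H(Y|Z) = 0.4557
H(X,Y,Z) = 1.6883 → H(X,Y|Z) = 1.0846

I(X;Y|Z) = 0.6344 + 0.4557 - 1.0846 = 0.0055 nats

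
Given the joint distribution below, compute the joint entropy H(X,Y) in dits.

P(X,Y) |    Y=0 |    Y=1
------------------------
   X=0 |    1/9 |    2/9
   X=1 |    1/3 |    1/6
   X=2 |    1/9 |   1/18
0.7157 dits

Joint entropy is H(X,Y) = -Σ_{x,y} p(x,y) log p(x,y).

Summing over all non-zero entries:
H(X,Y) = -[1/9·log_10(1/9) + 2/9·log_10(2/9) + 1/3·log_10(1/3) + 1/6·log_10(1/6) + 1/9·log_10(1/9) + 1/18·log_10(1/18)]
H(X,Y) = 0.7157 dits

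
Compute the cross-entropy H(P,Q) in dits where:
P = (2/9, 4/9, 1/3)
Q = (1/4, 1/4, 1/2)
0.5017 dits

Cross-entropy: H(P,Q) = -Σ p(x) log q(x)

Alternatively: H(P,Q) = H(P) + D_KL(P||Q)
H(P) = 0.4607 dits
D_KL(P||Q) = 0.0410 dits

H(P,Q) = 0.4607 + 0.0410 = 0.5017 dits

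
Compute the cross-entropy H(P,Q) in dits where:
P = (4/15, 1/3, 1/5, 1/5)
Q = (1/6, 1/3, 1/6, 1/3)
0.6176 dits

Cross-entropy: H(P,Q) = -Σ p(x) log q(x)

Alternatively: H(P,Q) = H(P) + D_KL(P||Q)
H(P) = 0.5917 dits
D_KL(P||Q) = 0.0259 dits

H(P,Q) = 0.5917 + 0.0259 = 0.6176 dits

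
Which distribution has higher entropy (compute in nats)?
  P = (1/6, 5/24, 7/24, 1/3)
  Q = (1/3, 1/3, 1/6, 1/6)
P

Computing entropies in nats:
H(P) = 1.3510
H(Q) = 1.3297

Distribution P has higher entropy.

Intuition: The distribution closer to uniform (more spread out) has higher entropy.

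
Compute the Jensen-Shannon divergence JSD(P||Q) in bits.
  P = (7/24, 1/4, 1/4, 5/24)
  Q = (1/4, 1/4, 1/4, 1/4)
0.0025 bits

Jensen-Shannon divergence is:
JSD(P||Q) = 0.5 × D_KL(P||M) + 0.5 × D_KL(Q||M)
where M = 0.5 × (P + Q) is the mixture distribution.

M = 0.5 × (7/24, 1/4, 1/4, 5/24) + 0.5 × (1/4, 1/4, 1/4, 1/4) = (0.270833, 1/4, 1/4, 0.229167)

D_KL(P||M) = 0.0025 bits
D_KL(Q||M) = 0.0025 bits

JSD(P||Q) = 0.5 × 0.0025 + 0.5 × 0.0025 = 0.0025 bits

Unlike KL divergence, JSD is symmetric and bounded: 0 ≤ JSD ≤ log(2).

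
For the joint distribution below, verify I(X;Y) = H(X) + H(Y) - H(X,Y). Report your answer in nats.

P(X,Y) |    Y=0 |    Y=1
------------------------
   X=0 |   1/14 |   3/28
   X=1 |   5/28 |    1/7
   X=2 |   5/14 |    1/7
I(X;Y) = 0.0299 nats

Mutual information has multiple equivalent forms:
- I(X;Y) = H(X) - H(X|Y)
- I(X;Y) = H(Y) - H(Y|X)
- I(X;Y) = H(X) + H(Y) - H(X,Y)

Computing all quantities:
H(X) = 1.0190, H(Y) = 0.6700, H(X,Y) = 1.6591
H(X|Y) = 0.9891, H(Y|X) = 0.6401

Verification:
H(X) - H(X|Y) = 1.0190 - 0.9891 = 0.0299
H(Y) - H(Y|X) = 0.6700 - 0.6401 = 0.0299
H(X) + H(Y) - H(X,Y) = 1.0190 + 0.6700 - 1.6591 = 0.0299

All forms give I(X;Y) = 0.0299 nats. ✓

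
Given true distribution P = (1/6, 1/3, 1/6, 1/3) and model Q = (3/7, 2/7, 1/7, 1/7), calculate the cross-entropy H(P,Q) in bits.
2.2099 bits

Cross-entropy: H(P,Q) = -Σ p(x) log q(x)

Alternatively: H(P,Q) = H(P) + D_KL(P||Q)
H(P) = 1.9183 bits
D_KL(P||Q) = 0.2916 bits

H(P,Q) = 1.9183 + 0.2916 = 2.2099 bits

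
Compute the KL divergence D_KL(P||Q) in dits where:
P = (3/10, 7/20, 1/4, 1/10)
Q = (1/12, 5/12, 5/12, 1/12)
0.0928 dits

KL divergence: D_KL(P||Q) = Σ p(x) log(p(x)/q(x))

Computing term by term:
  x=0: 3/10 × log_10[(3/10)/(1/12)] = 3/10 × 0.5563 = 0.1669
  x=1: 7/20 × log_10[(7/20)/(5/12)] = 7/20 × -0.0757 = -0.0265
  x=2: 1/4 × log_10[(1/4)/(5/12)] = 1/4 × -0.2218 = -0.0555
  x=3: 1/10 × log_10[(1/10)/(1/12)] = 1/10 × 0.0792 = 0.0079

D_KL(P||Q) = 0.0928 dits

Note: KL divergence is always non-negative and equals 0 iff P = Q.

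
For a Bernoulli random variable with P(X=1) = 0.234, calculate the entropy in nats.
0.5441 nats

The binary entropy function is:
H(p) = -p log(p) - (1-p) log(1-p)

H(0.234) = -0.234 × log_e(0.234) - 0.766 × log_e(0.766)
H(0.234) = 0.5441 nats

Note: Binary entropy is maximized at p=0.5 (H=1 bit) and minimized at p=0 or p=1 (H=0).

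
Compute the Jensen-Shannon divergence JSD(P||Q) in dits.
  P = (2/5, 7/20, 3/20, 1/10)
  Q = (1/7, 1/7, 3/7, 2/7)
0.0488 dits

Jensen-Shannon divergence is:
JSD(P||Q) = 0.5 × D_KL(P||M) + 0.5 × D_KL(Q||M)
where M = 0.5 × (P + Q) is the mixture distribution.

M = 0.5 × (2/5, 7/20, 3/20, 1/10) + 0.5 × (1/7, 1/7, 3/7, 2/7) = (0.271429, 0.246429, 0.289286, 0.192857)

D_KL(P||M) = 0.0494 dits
D_KL(Q||M) = 0.0483 dits

JSD(P||Q) = 0.5 × 0.0494 + 0.5 × 0.0483 = 0.0488 dits

Unlike KL divergence, JSD is symmetric and bounded: 0 ≤ JSD ≤ log(2).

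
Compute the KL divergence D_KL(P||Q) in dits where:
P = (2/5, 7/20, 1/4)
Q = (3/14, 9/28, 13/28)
0.0542 dits

KL divergence: D_KL(P||Q) = Σ p(x) log(p(x)/q(x))

Computing term by term:
  x=0: 2/5 × log_10[(2/5)/(3/14)] = 2/5 × 0.2711 = 0.1084
  x=1: 7/20 × log_10[(7/20)/(9/28)] = 7/20 × 0.0370 = 0.0129
  x=2: 1/4 × log_10[(1/4)/(13/28)] = 1/4 × -0.2688 = -0.0672

D_KL(P||Q) = 0.0542 dits

Note: KL divergence is always non-negative and equals 0 iff P = Q.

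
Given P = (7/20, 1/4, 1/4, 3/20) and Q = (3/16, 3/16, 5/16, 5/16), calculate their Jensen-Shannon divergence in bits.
0.0448 bits

Jensen-Shannon divergence is:
JSD(P||Q) = 0.5 × D_KL(P||M) + 0.5 × D_KL(Q||M)
where M = 0.5 × (P + Q) is the mixture distribution.

M = 0.5 × (7/20, 1/4, 1/4, 3/20) + 0.5 × (3/16, 3/16, 5/16, 5/16) = (0.26875, 7/32, 9/32, 0.23125)

D_KL(P||M) = 0.0454 bits
D_KL(Q||M) = 0.0442 bits

JSD(P||Q) = 0.5 × 0.0454 + 0.5 × 0.0442 = 0.0448 bits

Unlike KL divergence, JSD is symmetric and bounded: 0 ≤ JSD ≤ log(2).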